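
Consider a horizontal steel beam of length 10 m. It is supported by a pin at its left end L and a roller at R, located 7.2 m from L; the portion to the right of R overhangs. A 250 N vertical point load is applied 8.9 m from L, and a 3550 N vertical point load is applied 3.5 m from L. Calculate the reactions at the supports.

L_x = 0, L_y = 1765 N, R_y = 2035 N

ΣM about L: R_y·7.2 − 250·8.9 − 3550·3.5 = 0 → R_y = 14650/7.2 = 2034.72 ≈ 2035 N.
ΣF_y = 0: L_y + 2034.72 − 250 − 3550 = 0 → L_y = 1765 N.
ΣF_x = 0: no horizontal applied forces, so L_x = 0.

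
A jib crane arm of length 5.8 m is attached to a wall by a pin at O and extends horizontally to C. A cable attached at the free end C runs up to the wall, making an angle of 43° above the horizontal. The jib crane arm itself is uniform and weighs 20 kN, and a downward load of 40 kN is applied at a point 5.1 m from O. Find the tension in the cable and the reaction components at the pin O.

T = 66.24 kN, O_x = 48.44 kN, O_y = 14.83 kN

ΣM about O: T·sin43°·5.8 − 20·2.9 − 40·5.1 = 0 → T = 262/(5.8·0.681998) = 66.2354 ≈ 66.24 kN.
ΣF_x = 0: O_x − T·cos43° = 0 → O_x = 66.2354 × 0.731354 = 48.44 kN.
ΣF_y = 0: O_y + T·sin43° − 20 − 40 = 0 → O_y = 60 − 66.2354 × 0.681998 = 14.83 kN.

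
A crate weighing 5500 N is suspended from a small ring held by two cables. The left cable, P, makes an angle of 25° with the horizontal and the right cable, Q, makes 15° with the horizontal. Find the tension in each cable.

ΣF_x = 0: −T_P·cos25° + T_Q·cos15° = 0 → T_Q = 0.938279·T_P.
ΣF_y = 0: T_P·sin25° + T_Q·sin15° = 5500.
Substitute: T_P·(0.422618 + 0.938279·0.258819) = 5500 → T_P = 8264.93 ≈ 8265 N.
Then T_Q = 0.938279 × 8264.93 = 7755 N.

T_P = 8265 N, T_Q = 7755 N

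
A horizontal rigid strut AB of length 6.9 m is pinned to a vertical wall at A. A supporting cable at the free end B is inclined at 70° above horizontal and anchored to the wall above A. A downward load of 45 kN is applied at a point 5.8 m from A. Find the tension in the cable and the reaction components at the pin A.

T = 40.25 kN, A_x = 13.77 kN, A_y = 7.174 kN

ΣM about A: T·sin70°·6.9 − 45·5.8 = 0 → T = 261/(6.9·0.939693) = 40.2537 ≈ 40.25 kN.
ΣF_x = 0: A_x − T·cos70° = 0 → A_x = 40.2537 × 0.34202 = 13.77 kN.
ΣF_y = 0: A_y + T·sin70° − 45 = 0 → A_y = 45 − 40.2537 × 0.939693 = 7.174 kN.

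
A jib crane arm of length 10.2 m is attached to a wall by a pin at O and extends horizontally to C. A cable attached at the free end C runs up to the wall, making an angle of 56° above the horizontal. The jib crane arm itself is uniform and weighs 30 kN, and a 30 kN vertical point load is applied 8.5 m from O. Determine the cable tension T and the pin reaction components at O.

T = 48.25 kN, O_x = 26.98 kN, O_y = 20.00 kN

ΣM about O: T·sin56°·10.2 − 30·5.1 − 30·8.5 = 0 → T = 408/(10.2·0.829038) = 48.2487 ≈ 48.25 kN.
ΣF_x = 0: O_x − T·cos56° = 0 → O_x = 48.2487 × 0.559193 = 26.98 kN.
ΣF_y = 0: O_y + T·sin56° − 30 − 30 = 0 → O_y = 60 − 48.2487 × 0.829038 = 20.00 kN.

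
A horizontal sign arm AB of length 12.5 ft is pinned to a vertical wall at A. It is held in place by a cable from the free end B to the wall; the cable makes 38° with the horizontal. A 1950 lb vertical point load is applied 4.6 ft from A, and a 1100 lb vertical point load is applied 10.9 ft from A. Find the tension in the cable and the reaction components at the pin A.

ΣM about A: T·sin38°·12.5 − 1950·4.6 − 1100·10.9 = 0 → T = 20960/(12.5·0.615661) = 2723.58 ≈ 2724 lb.
ΣF_x = 0: A_x − T·cos38° = 0 → A_x = 2723.58 × 0.788011 = 2146 lb.
ΣF_y = 0: A_y + T·sin38° − 1950 − 1100 = 0 → A_y = 3050 − 2723.58 × 0.615661 = 1373 lb.

T = 2724 lb, A_x = 2146 lb, A_y = 1373 lb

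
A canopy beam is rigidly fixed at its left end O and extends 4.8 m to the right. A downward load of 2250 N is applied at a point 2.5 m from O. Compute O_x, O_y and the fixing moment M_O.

O_x = 0, O_y = 2250 N, M_O = 5625 N·m

ΣF_x = 0: O_x = 0.
ΣF_y = 0: O_y − 2250 = 0 → O_y = 2250 N.
ΣM about O: M_O − 2250·2.5 = 0 → M_O = 5625 N·m.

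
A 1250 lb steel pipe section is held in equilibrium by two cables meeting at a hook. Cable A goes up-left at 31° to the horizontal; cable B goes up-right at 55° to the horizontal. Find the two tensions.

ΣF_x = 0: −T_A·cos31° + T_B·cos55° = 0 → T_B = 1.49443·T_A.
ΣF_y = 0: T_A·sin31° + T_B·sin55° = 1250.
Substitute: T_A·(0.515038 + 1.49443·0.819152) = 1250 → T_A = 718.72 ≈ 718.7 lb.
Then T_B = 1.49443 × 718.72 = 1074 lb.

T_A = 718.7 lb, T_B = 1074 lb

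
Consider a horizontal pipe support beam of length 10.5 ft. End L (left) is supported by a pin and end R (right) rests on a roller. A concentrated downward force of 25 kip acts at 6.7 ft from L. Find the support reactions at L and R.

Moments about L: R_y·10.5 − 25·6.7 = 0 → R_y = 167.5/10.5 = 15.9524 ≈ 15.95 kip.
ΣF_y = 0: L_y + 15.9524 − 25 = 0 → L_y = 9.048 kip.
ΣF_x = 0: no horizontal applied forces, so L_x = 0.

L_x = 0, L_y = 9.048 kip, R_y = 15.95 kip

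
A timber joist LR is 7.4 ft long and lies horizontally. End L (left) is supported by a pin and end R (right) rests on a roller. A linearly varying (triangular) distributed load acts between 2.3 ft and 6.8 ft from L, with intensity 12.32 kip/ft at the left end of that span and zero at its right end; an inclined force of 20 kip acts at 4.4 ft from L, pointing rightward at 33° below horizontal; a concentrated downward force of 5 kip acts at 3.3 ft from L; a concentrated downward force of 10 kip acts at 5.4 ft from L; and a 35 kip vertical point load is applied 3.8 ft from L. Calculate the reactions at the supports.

Resultant of the triangular load: ½ × 12.32 × 4.5 = 27.72 kip, acting at 3.8 ft from L (one-third of the span from the peak).
Taking moments about L: R_y·7.4 − (½·12.32·4.5)·3.8 − 20·sin33°·4.4 − 5·3.3 − 10·5.4 − 35·3.8 = 0 → R_y = 356.764/7.4 = 48.2114 ≈ 48.21 kip.
ΣF_y = 0: L_y + 48.2114 − ½·12.32·4.5 − 20·sin33° − 5 − 10 − 35 = 0 → L_y = 40.40 kip.
ΣF_x = 0: L_x + 20·cos33° = 0 → L_x = -16.77 kip.

L_x = -16.77 kip, L_y = 40.40 kip, R_y = 48.21 kip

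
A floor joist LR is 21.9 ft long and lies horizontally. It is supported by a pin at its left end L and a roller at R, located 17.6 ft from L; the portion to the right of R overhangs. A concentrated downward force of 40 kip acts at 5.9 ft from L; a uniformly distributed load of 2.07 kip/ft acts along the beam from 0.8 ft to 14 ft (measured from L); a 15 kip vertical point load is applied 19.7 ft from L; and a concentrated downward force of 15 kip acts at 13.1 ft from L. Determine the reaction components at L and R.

Resultant of the distributed load: 2.07 × 13.2 = 27.324 kip at 7.4 ft from L.
ΣM about L: R_y·17.6 − 40·5.9 − (2.07·13.2)·7.4 − 15·19.7 − 15·13.1 = 0 → R_y = 930.1976/17.6 = 52.8521 ≈ 52.85 kip.
ΣF_y = 0: L_y + 52.8521 − 40 − 2.07·13.2 − 15 − 15 = 0 → L_y = 44.47 kip.
ΣF_x = 0: no horizontal applied forces, so L_x = 0.

L_x = 0, L_y = 44.47 kip, R_y = 52.85 kip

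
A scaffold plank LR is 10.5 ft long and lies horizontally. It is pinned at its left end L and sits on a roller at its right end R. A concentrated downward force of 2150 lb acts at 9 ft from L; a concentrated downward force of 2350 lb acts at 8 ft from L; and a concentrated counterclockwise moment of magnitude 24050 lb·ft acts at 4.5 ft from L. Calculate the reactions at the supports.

L_x = 0, L_y = 3157 lb, R_y = 1343 lb

ΣM about L: R_y·10.5 − 2150·9 − 2350·8 + 24050 = 0 → R_y = 14100/10.5 = 1342.86 ≈ 1343 lb.
ΣF_y = 0: L_y + 1342.86 − 2150 − 2350 = 0 → L_y = 3157 lb.
ΣF_x = 0: no horizontal applied forces, so L_x = 0.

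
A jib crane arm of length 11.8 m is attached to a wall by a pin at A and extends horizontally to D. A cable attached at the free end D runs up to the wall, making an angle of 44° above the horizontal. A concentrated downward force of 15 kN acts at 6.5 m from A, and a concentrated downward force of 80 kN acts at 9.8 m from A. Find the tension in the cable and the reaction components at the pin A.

ΣM about A: T·sin44°·11.8 − 15·6.5 − 80·9.8 = 0 → T = 881.5/(11.8·0.694658) = 107.54 ≈ 107.5 kN.
ΣF_x = 0: A_x − T·cos44° = 0 → A_x = 107.54 × 0.71934 = 77.36 kN.
ΣF_y = 0: A_y + T·sin44° − 15 − 80 = 0 → A_y = 95 − 107.54 × 0.694658 = 20.30 kN.

T = 107.5 kN, A_x = 77.36 kN, A_y = 20.30 kN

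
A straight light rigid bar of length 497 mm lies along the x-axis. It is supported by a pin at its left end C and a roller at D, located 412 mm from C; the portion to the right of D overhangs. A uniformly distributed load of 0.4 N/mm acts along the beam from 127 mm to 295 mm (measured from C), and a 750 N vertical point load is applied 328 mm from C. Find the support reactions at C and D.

Resultant of the distributed load: 0.4 × 168 = 67.2 N at 211 mm from C.
Moments about C: D_y·412 − (0.4·168)·211 − 750·328 = 0 → D_y = 260179.2/412 = 631.503 ≈ 631.5 N.
ΣF_y = 0: C_y + 631.503 − 0.4·168 − 750 = 0 → C_y = 185.7 N.
ΣF_x = 0: no horizontal applied forces, so C_x = 0.

C_x = 0, C_y = 185.7 N, D_y = 631.5 N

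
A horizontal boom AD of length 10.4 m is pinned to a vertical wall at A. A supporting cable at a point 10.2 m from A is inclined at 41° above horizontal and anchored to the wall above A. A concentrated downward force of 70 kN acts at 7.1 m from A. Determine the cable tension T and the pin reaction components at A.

T = 74.27 kN, A_x = 56.05 kN, A_y = 21.27 kN

ΣM about A: T·sin41°·10.2 − 70·7.1 = 0 → T = 497/(10.2·0.656059) = 74.27 kN.
ΣF_x = 0: A_x − T·cos41° = 0 → A_x = 74.27 × 0.75471 = 56.05 kN.
ΣF_y = 0: A_y + T·sin41° − 70 = 0 → A_y = 70 − 74.27 × 0.656059 = 21.27 kN.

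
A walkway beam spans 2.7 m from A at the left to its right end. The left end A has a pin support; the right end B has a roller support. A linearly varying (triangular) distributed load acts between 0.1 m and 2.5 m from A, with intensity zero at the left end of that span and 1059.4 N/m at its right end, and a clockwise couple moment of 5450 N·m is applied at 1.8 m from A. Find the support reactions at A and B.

Resultant of the triangular load: ½ × 1059.4 × 2.4 = 1271.28 N, acting at 1.7 m from A (one-third of the span from the peak).
Moments about A: B_y·2.7 − (½·1059.4·2.4)·1.7 − 5450 = 0 → B_y = 7611.176/2.7 = 2818.95 ≈ 2819 N.
ΣF_y = 0: A_y + 2818.95 − ½·1059.4·2.4 = 0 → A_y = -1548 N.
ΣF_x = 0: no horizontal applied forces, so A_x = 0.

A_x = 0, A_y = -1548 N, B_y = 2819 N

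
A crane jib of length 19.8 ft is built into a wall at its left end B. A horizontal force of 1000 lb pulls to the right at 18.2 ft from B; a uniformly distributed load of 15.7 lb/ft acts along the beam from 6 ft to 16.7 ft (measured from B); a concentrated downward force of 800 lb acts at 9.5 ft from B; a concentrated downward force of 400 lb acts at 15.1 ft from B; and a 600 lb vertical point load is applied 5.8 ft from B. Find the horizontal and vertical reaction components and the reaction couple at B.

B_x = -1000 lb, B_y = 1968 lb, M_B = 19030 lb·ft

Resultant of the distributed load: 15.7 × 10.7 = 167.99 lb at 11.35 ft from B.
ΣF_x = 0: B_x + 1000 = 0 → B_x = -1000 lb.
ΣF_y = 0: B_y − 15.7·10.7 − 800 − 400 − 600 = 0 → B_y = 1968 lb.
ΣM about B: M_B − (15.7·10.7)·11.35 − 800·9.5 − 400·15.1 − 600·5.8 = 0 → M_B = 19030 lb·ft.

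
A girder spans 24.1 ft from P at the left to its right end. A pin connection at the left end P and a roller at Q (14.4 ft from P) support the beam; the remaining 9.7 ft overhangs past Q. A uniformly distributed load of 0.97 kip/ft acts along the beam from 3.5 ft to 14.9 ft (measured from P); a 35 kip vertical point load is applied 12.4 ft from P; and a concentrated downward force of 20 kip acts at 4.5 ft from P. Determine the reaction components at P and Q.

P_x = 0, P_y = 22.60 kip, Q_y = 43.45 kip

Resultant of the distributed load: 0.97 × 11.4 = 11.058 kip at 9.2 ft from P.
Taking moments about P: Q_y·14.4 − (0.97·11.4)·9.2 − 35·12.4 − 20·4.5 = 0 → Q_y = 625.7336/14.4 = 43.4537 ≈ 43.45 kip.
ΣF_y = 0: P_y + 43.4537 − 0.97·11.4 − 35 − 20 = 0 → P_y = 22.60 kip.
ΣF_x = 0: no horizontal applied forces, so P_x = 0.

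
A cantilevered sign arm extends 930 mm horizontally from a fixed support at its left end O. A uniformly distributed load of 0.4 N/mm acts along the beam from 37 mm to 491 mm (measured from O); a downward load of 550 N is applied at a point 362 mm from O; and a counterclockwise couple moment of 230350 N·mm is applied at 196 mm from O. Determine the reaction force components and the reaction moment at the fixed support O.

O_x = 0, O_y = 731.6 N, M_O = 16690 N·mm

Resultant of the distributed load: 0.4 × 454 = 181.6 N at 264 mm from O.
ΣF_x = 0: O_x = 0.
ΣF_y = 0: O_y − 0.4·454 − 550 = 0 → O_y = 731.6 N.
ΣM about O: M_O − (0.4·454)·264 − 550·362 + 230350 = 0 → M_O = 16690 N·mm.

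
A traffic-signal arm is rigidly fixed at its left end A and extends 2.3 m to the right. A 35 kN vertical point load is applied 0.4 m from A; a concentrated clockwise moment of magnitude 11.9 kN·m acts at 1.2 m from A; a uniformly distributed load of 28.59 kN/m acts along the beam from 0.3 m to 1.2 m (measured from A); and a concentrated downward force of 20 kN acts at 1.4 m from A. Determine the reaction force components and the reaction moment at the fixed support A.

A_x = 0, A_y = 80.73 kN, M_A = 73.20 kN·m

Resultant of the distributed load: 28.59 × 0.9 = 25.731 kN at 0.75 m from A.
ΣF_x = 0: A_x = 0.
ΣF_y = 0: A_y − 35 − 28.59·0.9 − 20 = 0 → A_y = 80.73 kN.
ΣM about A: M_A − 35·0.4 − 11.9 − (28.59·0.9)·0.75 − 20·1.4 = 0 → M_A = 73.20 kN·m.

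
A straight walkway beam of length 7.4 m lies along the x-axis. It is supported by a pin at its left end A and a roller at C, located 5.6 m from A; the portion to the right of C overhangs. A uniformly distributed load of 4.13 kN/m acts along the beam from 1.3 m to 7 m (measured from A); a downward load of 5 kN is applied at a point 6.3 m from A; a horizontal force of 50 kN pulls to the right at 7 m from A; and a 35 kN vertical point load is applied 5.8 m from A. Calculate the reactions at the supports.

Resultant of the distributed load: 4.13 × 5.7 = 23.541 kN at 4.15 m from A.
Moments about A: C_y·5.6 − (4.13·5.7)·4.15 − 5·6.3 − 35·5.8 = 0 → C_y = 332.19515/5.6 = 59.3206 ≈ 59.32 kN.
ΣF_y = 0: A_y + 59.3206 − 4.13·5.7 − 5 − 35 = 0 → A_y = 4.220 kN.
ΣF_x = 0: A_x + 50 = 0 → A_x = -50.00 kN.

A_x = -50.00 kN, A_y = 4.220 kN, C_y = 59.32 kN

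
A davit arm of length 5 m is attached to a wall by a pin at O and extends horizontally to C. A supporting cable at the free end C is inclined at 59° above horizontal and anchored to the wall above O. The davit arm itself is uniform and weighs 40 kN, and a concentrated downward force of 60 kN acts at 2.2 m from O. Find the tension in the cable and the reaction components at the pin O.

ΣM about O: T·sin59°·5 − 40·2.5 − 60·2.2 = 0 → T = 232/(5·0.857167) = 54.1318 ≈ 54.13 kN.
ΣF_x = 0: O_x − T·cos59° = 0 → O_x = 54.1318 × 0.515038 = 27.88 kN.
ΣF_y = 0: O_y + T·sin59° − 40 − 60 = 0 → O_y = 100 − 54.1318 × 0.857167 = 53.60 kN.

T = 54.13 kN, O_x = 27.88 kN, O_y = 53.60 kN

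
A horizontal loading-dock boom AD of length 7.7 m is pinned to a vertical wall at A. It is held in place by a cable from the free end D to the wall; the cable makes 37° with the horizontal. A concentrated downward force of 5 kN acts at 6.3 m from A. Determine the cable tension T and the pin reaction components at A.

T = 6.798 kN, A_x = 5.429 kN, A_y = 0.9091 kN

ΣM about A: T·sin37°·7.7 − 5·6.3 = 0 → T = 31.5/(7.7·0.601815) = 6.79762 ≈ 6.798 kN.
ΣF_x = 0: A_x − T·cos37° = 0 → A_x = 6.79762 × 0.798636 = 5.429 kN.
ΣF_y = 0: A_y + T·sin37° − 5 = 0 → A_y = 5 − 6.79762 × 0.601815 = 0.9091 kN.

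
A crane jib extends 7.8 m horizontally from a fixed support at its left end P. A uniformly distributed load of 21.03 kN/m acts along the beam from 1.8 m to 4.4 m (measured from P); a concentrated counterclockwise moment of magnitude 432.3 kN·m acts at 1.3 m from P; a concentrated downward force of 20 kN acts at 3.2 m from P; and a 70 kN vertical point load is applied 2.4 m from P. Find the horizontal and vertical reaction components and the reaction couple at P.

Resultant of the distributed load: 21.03 × 2.6 = 54.678 kN at 3.1 m from P.
ΣF_x = 0: P_x = 0.
ΣF_y = 0: P_y − 21.03·2.6 − 20 − 70 = 0 → P_y = 144.7 kN.
ΣM about P: M_P − (21.03·2.6)·3.1 + 432.3 − 20·3.2 − 70·2.4 = 0 → M_P = -30.80 kN·m.

P_x = 0, P_y = 144.7 kN, M_P = -30.80 kN·m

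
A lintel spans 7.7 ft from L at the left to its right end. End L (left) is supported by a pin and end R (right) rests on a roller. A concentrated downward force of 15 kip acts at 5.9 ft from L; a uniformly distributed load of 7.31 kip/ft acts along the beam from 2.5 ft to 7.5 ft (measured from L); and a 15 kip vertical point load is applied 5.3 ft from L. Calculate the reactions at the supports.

Resultant of the distributed load: 7.31 × 5 = 36.55 kip at 5 ft from L.
Moments about L: R_y·7.7 − 15·5.9 − (7.31·5)·5 − 15·5.3 = 0 → R_y = 350.75/7.7 = 45.5519 ≈ 45.55 kip.
ΣF_y = 0: L_y + 45.5519 − 15 − 7.31·5 − 15 = 0 → L_y = 21.00 kip.
ΣF_x = 0: no horizontal applied forces, so L_x = 0.

L_x = 0, L_y = 21.00 kip, R_y = 45.55 kip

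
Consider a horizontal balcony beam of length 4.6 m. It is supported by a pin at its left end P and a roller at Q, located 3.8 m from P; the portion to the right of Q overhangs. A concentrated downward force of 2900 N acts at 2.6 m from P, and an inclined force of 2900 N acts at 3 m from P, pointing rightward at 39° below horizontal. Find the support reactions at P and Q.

P_x = -2254 N, P_y = 1300 N, Q_y = 3425 N

Taking moments about P: Q_y·3.8 − 2900·2.6 − 2900·sin39°·3 = 0 → Q_y = 13015.1/3.8 = 3425.03 ≈ 3425 N.
ΣF_y = 0: P_y + 3425.03 − 2900 − 2900·sin39° = 0 → P_y = 1300 N.
ΣF_x = 0: P_x + 2900·cos39° = 0 → P_x = -2254 N.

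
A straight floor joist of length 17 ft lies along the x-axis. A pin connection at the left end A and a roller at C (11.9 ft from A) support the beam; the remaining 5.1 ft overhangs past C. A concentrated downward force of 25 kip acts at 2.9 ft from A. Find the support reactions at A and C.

A_x = 0, A_y = 18.91 kip, C_y = 6.092 kip

ΣM about A: C_y·11.9 − 25·2.9 = 0 → C_y = 72.5/11.9 = 6.09244 ≈ 6.092 kip.
ΣF_y = 0: A_y + 6.09244 − 25 = 0 → A_y = 18.91 kip.
ΣF_x = 0: no horizontal applied forces, so A_x = 0.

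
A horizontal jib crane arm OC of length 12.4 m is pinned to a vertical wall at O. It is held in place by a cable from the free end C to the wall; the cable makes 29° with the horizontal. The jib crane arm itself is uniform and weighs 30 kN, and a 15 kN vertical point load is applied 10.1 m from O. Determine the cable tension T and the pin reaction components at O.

ΣM about O: T·sin29°·12.4 − 30·6.2 − 15·10.1 = 0 → T = 337.5/(12.4·0.48481) = 56.141 ≈ 56.14 kN.
ΣF_x = 0: O_x − T·cos29° = 0 → O_x = 56.141 × 0.87462 = 49.10 kN.
ΣF_y = 0: O_y + T·sin29° − 30 − 15 = 0 → O_y = 45 − 56.141 × 0.48481 = 17.78 kN.

T = 56.14 kN, O_x = 49.10 kN, O_y = 17.78 kN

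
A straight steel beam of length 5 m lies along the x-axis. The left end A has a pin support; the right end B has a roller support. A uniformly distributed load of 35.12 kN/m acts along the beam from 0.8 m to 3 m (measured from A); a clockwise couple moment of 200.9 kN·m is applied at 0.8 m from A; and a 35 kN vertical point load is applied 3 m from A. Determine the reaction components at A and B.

Resultant of the distributed load: 35.12 × 2.2 = 77.264 kN at 1.9 m from A.
Taking moments about A: B_y·5 − (35.12·2.2)·1.9 − 200.9 − 35·3 = 0 → B_y = 452.7016/5 = 90.5403 ≈ 90.54 kN.
ΣF_y = 0: A_y + 90.5403 − 35.12·2.2 − 35 = 0 → A_y = 21.72 kN.
ΣF_x = 0: no horizontal applied forces, so A_x = 0.

A_x = 0, A_y = 21.72 kN, B_y = 90.54 kN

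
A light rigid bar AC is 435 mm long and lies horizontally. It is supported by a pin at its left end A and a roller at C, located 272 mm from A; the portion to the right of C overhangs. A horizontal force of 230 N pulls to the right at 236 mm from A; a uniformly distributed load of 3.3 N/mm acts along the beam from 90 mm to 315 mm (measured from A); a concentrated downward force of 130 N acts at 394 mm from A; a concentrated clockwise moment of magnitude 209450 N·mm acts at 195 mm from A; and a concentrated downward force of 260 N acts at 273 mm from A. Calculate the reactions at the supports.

A_x = -230.0 N, A_y = -639.6 N, C_y = 1772 N

Resultant of the distributed load: 3.3 × 225 = 742.5 N at 202.5 mm from A.
Moments about A: C_y·272 − (3.3·225)·202.5 − 130·394 − 209450 − 260·273 = 0 → C_y = 482006.25/272 = 1772.08 ≈ 1772 N.
ΣF_y = 0: A_y + 1772.08 − 3.3·225 − 130 − 260 = 0 → A_y = -639.6 N.
ΣF_x = 0: A_x + 230 = 0 → A_x = -230.0 N.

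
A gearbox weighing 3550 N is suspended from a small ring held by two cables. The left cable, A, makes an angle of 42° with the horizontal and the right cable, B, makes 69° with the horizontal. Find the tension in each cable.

T_A = 1363 N, T_B = 2826 N

ΣF_x = 0: −T_A·cos42° + T_B·cos69° = 0 → T_B = 2.07369·T_A.
ΣF_y = 0: T_A·sin42° + T_B·sin69° = 3550.
Substitute: T_A·(0.669131 + 2.07369·0.93358) = 3550 → T_A = 1362.72 ≈ 1363 N.
Then T_B = 2.07369 × 1362.72 = 2826 N.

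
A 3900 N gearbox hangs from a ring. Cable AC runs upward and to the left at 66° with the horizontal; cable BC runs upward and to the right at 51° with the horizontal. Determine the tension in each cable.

T_AC = 2755 N, T_BC = 1780 N

ΣF_x = 0: −T_AC·cos66° + T_BC·cos51° = 0 → T_BC = 0.646311·T_AC.
ΣF_y = 0: T_AC·sin66° + T_BC·sin51° = 3900.
Substitute: T_AC·(0.913545 + 0.646311·0.777146) = 3900 → T_AC = 2754.58 ≈ 2755 N.
Then T_BC = 0.646311 × 2754.58 = 1780 N.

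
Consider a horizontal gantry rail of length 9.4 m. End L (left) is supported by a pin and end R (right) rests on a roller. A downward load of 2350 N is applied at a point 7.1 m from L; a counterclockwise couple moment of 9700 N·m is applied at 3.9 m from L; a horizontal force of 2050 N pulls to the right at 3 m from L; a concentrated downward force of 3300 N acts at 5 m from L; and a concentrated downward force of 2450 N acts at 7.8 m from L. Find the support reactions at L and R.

Taking moments about L: R_y·9.4 − 2350·7.1 + 9700 − 3300·5 − 2450·7.8 = 0 → R_y = 42595/9.4 = 4531.38 ≈ 4531 N.
ΣF_y = 0: L_y + 4531.38 − 2350 − 3300 − 2450 = 0 → L_y = 3569 N.
ΣF_x = 0: L_x + 2050 = 0 → L_x = -2050 N.

L_x = -2050 N, L_y = 3569 N, R_y = 4531 N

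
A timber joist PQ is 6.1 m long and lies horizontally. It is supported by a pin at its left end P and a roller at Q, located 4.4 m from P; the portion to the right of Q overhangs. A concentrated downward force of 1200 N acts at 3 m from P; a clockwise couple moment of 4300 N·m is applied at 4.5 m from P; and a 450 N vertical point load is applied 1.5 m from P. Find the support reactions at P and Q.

Moments about P: Q_y·4.4 − 1200·3 − 4300 − 450·1.5 = 0 → Q_y = 8575/4.4 = 1948.86 ≈ 1949 N.
ΣF_y = 0: P_y + 1948.86 − 1200 − 450 = 0 → P_y = -298.9 N.
ΣF_x = 0: no horizontal applied forces, so P_x = 0.

P_x = 0, P_y = -298.9 N, Q_y = 1949 N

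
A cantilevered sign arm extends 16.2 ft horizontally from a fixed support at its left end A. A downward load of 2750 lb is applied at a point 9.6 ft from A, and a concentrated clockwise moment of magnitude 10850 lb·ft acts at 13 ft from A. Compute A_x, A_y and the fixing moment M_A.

A_x = 0, A_y = 2750 lb, M_A = 37250 lb·ft

ΣF_x = 0: A_x = 0.
ΣF_y = 0: A_y − 2750 = 0 → A_y = 2750 lb.
ΣM about A: M_A − 2750·9.6 − 10850 = 0 → M_A = 37250 lb·ft.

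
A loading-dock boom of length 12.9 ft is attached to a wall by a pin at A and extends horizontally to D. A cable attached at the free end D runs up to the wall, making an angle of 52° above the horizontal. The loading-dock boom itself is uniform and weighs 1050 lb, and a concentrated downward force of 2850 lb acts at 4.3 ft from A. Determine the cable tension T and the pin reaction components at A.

ΣM about A: T·sin52°·12.9 − 1050·6.45 − 2850·4.3 = 0 → T = 19027.5/(12.9·0.788011) = 1871.8 ≈ 1872 lb.
ΣF_x = 0: A_x − T·cos52° = 0 → A_x = 1871.8 × 0.615661 = 1152 lb.
ΣF_y = 0: A_y + T·sin52° − 1050 − 2850 = 0 → A_y = 3900 − 1871.8 × 0.788011 = 2425 lb.

T = 1872 lb, A_x = 1152 lb, A_y = 2425 lb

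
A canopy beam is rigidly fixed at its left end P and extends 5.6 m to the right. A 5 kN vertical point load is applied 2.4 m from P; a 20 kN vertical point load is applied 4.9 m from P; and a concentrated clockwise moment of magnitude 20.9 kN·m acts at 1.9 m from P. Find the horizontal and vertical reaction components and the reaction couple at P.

ΣF_x = 0: P_x = 0.
ΣF_y = 0: P_y − 5 − 20 = 0 → P_y = 25.00 kN.
ΣM about P: M_P − 5·2.4 − 20·4.9 − 20.9 = 0 → M_P = 130.9 kN·m.

P_x = 0, P_y = 25.00 kN, M_P = 130.9 kN·m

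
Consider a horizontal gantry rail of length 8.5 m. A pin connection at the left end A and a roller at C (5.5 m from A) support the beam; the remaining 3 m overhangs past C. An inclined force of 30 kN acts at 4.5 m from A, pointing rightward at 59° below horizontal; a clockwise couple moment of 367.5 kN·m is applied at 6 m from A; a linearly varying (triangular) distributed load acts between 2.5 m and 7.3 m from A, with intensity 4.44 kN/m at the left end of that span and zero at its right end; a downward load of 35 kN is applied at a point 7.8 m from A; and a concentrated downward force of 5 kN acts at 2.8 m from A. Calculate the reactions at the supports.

A_x = -15.45 kN, A_y = -71.61 kN, C_y = 148.0 kN

Resultant of the triangular load: ½ × 4.44 × 4.8 = 10.656 kN, acting at 4.1 m from A (one-third of the span from the peak).
Moments about A: C_y·5.5 − 30·sin59°·4.5 − 367.5 − (½·4.44·4.8)·4.1 − 35·7.8 − 5·2.8 = 0 → C_y = 813.907/5.5 = 147.983 ≈ 148.0 kN.
ΣF_y = 0: A_y + 147.983 − 30·sin59° − ½·4.44·4.8 − 35 − 5 = 0 → A_y = -71.61 kN.
ΣF_x = 0: A_x + 30·cos59° = 0 → A_x = -15.45 kN.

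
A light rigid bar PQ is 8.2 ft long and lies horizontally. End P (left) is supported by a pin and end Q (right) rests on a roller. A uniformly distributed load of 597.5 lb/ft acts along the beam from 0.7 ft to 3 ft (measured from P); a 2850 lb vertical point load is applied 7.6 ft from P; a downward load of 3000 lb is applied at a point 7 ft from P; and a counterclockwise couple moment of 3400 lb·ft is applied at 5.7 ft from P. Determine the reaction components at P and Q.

Resultant of the distributed load: 597.5 × 2.3 = 1374.25 lb at 1.85 ft from P.
Taking moments about P: Q_y·8.2 − (597.5·2.3)·1.85 − 2850·7.6 − 3000·7 + 3400 = 0 → Q_y = 41802.3625/8.2 = 5097.85 ≈ 5098 lb.
ΣF_y = 0: P_y + 5097.85 − 597.5·2.3 − 2850 − 3000 = 0 → P_y = 2126 lb.
ΣF_x = 0: no horizontal applied forces, so P_x = 0.

P_x = 0, P_y = 2126 lb, Q_y = 5098 lb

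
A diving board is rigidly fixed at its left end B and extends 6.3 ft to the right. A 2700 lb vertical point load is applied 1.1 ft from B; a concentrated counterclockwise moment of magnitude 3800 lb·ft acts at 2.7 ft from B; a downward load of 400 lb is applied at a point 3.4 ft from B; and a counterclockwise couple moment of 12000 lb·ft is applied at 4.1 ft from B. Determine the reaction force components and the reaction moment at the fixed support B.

B_x = 0, B_y = 3100 lb, M_B = -11470 lb·ft

ΣF_x = 0: B_x = 0.
ΣF_y = 0: B_y − 2700 − 400 = 0 → B_y = 3100 lb.
ΣM about B: M_B − 2700·1.1 + 3800 − 400·3.4 + 12000 = 0 → M_B = -11470 lb·ft.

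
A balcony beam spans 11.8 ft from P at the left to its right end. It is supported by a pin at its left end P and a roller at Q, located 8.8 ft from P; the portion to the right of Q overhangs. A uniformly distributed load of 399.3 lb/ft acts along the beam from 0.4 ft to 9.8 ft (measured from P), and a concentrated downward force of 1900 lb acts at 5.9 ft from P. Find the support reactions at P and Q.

Resultant of the distributed load: 399.3 × 9.4 = 3753.42 lb at 5.1 ft from P.
ΣM about P: Q_y·8.8 − (399.3·9.4)·5.1 − 1900·5.9 = 0 → Q_y = 30352.442/8.8 = 3449.14 ≈ 3449 lb.
ΣF_y = 0: P_y + 3449.14 − 399.3·9.4 − 1900 = 0 → P_y = 2204 lb.
ΣF_x = 0: no horizontal applied forces, so P_x = 0.

P_x = 0, P_y = 2204 lb, Q_y = 3449 lb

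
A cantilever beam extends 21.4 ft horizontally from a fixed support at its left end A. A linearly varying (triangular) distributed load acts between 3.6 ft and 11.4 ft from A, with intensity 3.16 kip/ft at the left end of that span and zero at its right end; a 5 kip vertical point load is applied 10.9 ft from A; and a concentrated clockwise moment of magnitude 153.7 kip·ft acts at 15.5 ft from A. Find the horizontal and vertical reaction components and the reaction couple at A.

Resultant of the triangular load: ½ × 3.16 × 7.8 = 12.324 kip, acting at 6.2 ft from A (one-third of the span from the peak).
ΣF_x = 0: A_x = 0.
ΣF_y = 0: A_y − ½·3.16·7.8 − 5 = 0 → A_y = 17.32 kip.
ΣM about A: M_A − (½·3.16·7.8)·6.2 − 5·10.9 − 153.7 = 0 → M_A = 284.6 kip·ft.

A_x = 0, A_y = 17.32 kip, M_A = 284.6 kip·ft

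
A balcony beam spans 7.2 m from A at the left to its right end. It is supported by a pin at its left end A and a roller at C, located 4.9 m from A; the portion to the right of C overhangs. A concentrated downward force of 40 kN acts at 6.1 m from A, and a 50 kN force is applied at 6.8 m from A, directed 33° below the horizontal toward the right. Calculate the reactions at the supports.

A_x = -41.93 kN, A_y = -20.36 kN, C_y = 87.59 kN

ΣM about A: C_y·4.9 − 40·6.1 − 50·sin33°·6.8 = 0 → C_y = 429.177/4.9 = 87.5871 ≈ 87.59 kN.
ΣF_y = 0: A_y + 87.5871 − 40 − 50·sin33° = 0 → A_y = -20.36 kN.
ΣF_x = 0: A_x + 50·cos33° = 0 → A_x = -41.93 kN.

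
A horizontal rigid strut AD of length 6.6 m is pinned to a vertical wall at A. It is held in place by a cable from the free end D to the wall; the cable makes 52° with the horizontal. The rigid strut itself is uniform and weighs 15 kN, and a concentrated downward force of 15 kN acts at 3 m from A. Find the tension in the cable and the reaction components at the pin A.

ΣM about A: T·sin52°·6.6 − 15·3.3 − 15·3 = 0 → T = 94.5/(6.6·0.788011) = 18.17 kN.
ΣF_x = 0: A_x − T·cos52° = 0 → A_x = 18.17 × 0.615661 = 11.19 kN.
ΣF_y = 0: A_y + T·sin52° − 15 − 15 = 0 → A_y = 30 − 18.17 × 0.788011 = 15.68 kN.

T = 18.17 kN, A_x = 11.19 kN, A_y = 15.68 kN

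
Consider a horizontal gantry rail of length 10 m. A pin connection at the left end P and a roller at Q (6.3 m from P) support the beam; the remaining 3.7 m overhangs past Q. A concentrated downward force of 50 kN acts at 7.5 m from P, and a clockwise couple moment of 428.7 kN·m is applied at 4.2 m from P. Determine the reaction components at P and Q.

Moments about P: Q_y·6.3 − 50·7.5 − 428.7 = 0 → Q_y = 803.7/6.3 = 127.571 ≈ 127.6 kN.
ΣF_y = 0: P_y + 127.571 − 50 = 0 → P_y = -77.57 kN.
ΣF_x = 0: no horizontal applied forces, so P_x = 0.

P_x = 0, P_y = -77.57 kN, Q_y = 127.6 kN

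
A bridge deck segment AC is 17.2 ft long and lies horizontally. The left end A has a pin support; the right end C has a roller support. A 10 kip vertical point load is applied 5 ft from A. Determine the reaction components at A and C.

A_x = 0, A_y = 7.093 kip, C_y = 2.907 kip

Moments about A: C_y·17.2 − 10·5 = 0 → C_y = 50/17.2 = 2.90698 ≈ 2.907 kip.
ΣF_y = 0: A_y + 2.90698 − 10 = 0 → A_y = 7.093 kip.
ΣF_x = 0: no horizontal applied forces, so A_x = 0.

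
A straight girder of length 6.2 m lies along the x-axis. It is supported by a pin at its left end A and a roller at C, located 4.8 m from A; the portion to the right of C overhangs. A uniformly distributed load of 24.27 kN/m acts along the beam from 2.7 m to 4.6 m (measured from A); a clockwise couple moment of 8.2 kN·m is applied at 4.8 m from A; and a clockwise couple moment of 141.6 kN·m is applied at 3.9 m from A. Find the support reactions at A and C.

A_x = 0, A_y = -20.16 kN, C_y = 66.27 kN

Resultant of the distributed load: 24.27 × 1.9 = 46.113 kN at 3.65 m from A.
Taking moments about A: C_y·4.8 − (24.27·1.9)·3.65 − 8.2 − 141.6 = 0 → C_y = 318.11245/4.8 = 66.2734 ≈ 66.27 kN.
ΣF_y = 0: A_y + 66.2734 − 24.27·1.9 = 0 → A_y = -20.16 kN.
ΣF_x = 0: no horizontal applied forces, so A_x = 0.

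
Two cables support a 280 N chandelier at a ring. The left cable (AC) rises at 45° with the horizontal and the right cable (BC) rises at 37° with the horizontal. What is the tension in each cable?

ΣF_x = 0: −T_AC·cos45° + T_BC·cos37° = 0 → T_BC = 0.885394·T_AC.
ΣF_y = 0: T_AC·sin45° + T_BC·sin37° = 280.
Substitute: T_AC·(0.707107 + 0.885394·0.601815) = 280 → T_AC = 225.815 ≈ 225.8 N.
Then T_BC = 0.885394 × 225.815 = 199.9 N.

T_AC = 225.8 N, T_BC = 199.9 N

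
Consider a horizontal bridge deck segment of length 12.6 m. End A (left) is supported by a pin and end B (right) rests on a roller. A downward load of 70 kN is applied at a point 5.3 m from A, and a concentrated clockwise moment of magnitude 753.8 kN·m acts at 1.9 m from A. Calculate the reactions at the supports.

A_x = 0, A_y = -19.27 kN, B_y = 89.27 kN

ΣM about A: B_y·12.6 − 70·5.3 − 753.8 = 0 → B_y = 1124.8/12.6 = 89.2698 ≈ 89.27 kN.
ΣF_y = 0: A_y + 89.2698 − 70 = 0 → A_y = -19.27 kN.
ΣF_x = 0: no horizontal applied forces, so A_x = 0.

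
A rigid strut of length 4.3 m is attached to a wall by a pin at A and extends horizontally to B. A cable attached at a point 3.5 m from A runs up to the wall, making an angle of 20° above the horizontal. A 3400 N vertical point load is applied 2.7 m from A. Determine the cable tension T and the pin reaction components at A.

T = 7669 N, A_x = 7206 N, A_y = 777.1 N

ΣM about A: T·sin20°·3.5 − 3400·2.7 = 0 → T = 9180/(3.5·0.34202) = 7668.72 ≈ 7669 N.
ΣF_x = 0: A_x − T·cos20° = 0 → A_x = 7668.72 × 0.939693 = 7206 N.
ΣF_y = 0: A_y + T·sin20° − 3400 = 0 → A_y = 3400 − 7668.72 × 0.34202 = 777.1 N.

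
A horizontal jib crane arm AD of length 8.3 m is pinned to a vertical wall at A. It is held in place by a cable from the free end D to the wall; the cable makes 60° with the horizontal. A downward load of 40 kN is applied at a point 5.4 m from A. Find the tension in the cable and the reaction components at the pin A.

T = 30.05 kN, A_x = 15.03 kN, A_y = 13.98 kN

ΣM about A: T·sin60°·8.3 − 40·5.4 = 0 → T = 216/(8.3·0.866025) = 30.0501 ≈ 30.05 kN.
ΣF_x = 0: A_x − T·cos60° = 0 → A_x = 30.0501 × 0.5 = 15.03 kN.
ΣF_y = 0: A_y + T·sin60° − 40 = 0 → A_y = 40 − 30.0501 × 0.866025 = 13.98 kN.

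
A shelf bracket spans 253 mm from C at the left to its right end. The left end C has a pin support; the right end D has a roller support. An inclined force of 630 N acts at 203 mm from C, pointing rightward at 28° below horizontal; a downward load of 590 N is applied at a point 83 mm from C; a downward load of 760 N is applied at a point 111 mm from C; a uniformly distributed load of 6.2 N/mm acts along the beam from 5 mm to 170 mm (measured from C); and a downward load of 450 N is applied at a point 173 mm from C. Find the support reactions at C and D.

Resultant of the distributed load: 6.2 × 165 = 1023 N at 87.5 mm from C.
ΣM about C: D_y·253 − 630·sin28°·203 − 590·83 − 760·111 − (6.2·165)·87.5 − 450·173 = 0 → D_y = 360733/253 = 1425.82 ≈ 1426 N.
ΣF_y = 0: C_y + 1425.82 − 630·sin28° − 590 − 760 − 6.2·165 − 450 = 0 → C_y = 1693 N.
ΣF_x = 0: C_x + 630·cos28° = 0 → C_x = -556.3 N.

C_x = -556.3 N, C_y = 1693 N, D_y = 1426 N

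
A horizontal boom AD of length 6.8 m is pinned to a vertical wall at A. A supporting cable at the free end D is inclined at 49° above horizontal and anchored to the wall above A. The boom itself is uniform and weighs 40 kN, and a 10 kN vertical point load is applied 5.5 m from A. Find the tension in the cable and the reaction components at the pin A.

ΣM about A: T·sin49°·6.8 − 40·3.4 − 10·5.5 = 0 → T = 191/(6.8·0.75471) = 37.2173 ≈ 37.22 kN.
ΣF_x = 0: A_x − T·cos49° = 0 → A_x = 37.2173 × 0.656059 = 24.42 kN.
ΣF_y = 0: A_y + T·sin49° − 40 − 10 = 0 → A_y = 50 − 37.2173 × 0.75471 = 21.91 kN.

T = 37.22 kN, A_x = 24.42 kN, A_y = 21.91 kN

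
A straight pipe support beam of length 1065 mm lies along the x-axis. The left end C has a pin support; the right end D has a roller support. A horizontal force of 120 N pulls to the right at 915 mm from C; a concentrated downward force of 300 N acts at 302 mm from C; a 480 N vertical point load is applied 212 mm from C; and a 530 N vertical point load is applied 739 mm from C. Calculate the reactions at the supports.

Moments about C: D_y·1065 − 300·302 − 480·212 − 530·739 = 0 → D_y = 584030/1065 = 548.385 ≈ 548.4 N.
ΣF_y = 0: C_y + 548.385 − 300 − 480 − 530 = 0 → C_y = 761.6 N.
ΣF_x = 0: C_x + 120 = 0 → C_x = -120.0 N.

C_x = -120.0 N, C_y = 761.6 N, D_y = 548.4 N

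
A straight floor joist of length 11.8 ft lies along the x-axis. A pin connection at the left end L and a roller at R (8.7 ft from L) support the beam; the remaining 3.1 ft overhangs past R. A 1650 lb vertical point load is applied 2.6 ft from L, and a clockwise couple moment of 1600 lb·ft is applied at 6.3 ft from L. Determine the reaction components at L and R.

ΣM about L: R_y·8.7 − 1650·2.6 − 1600 = 0 → R_y = 5890/8.7 = 677.011 ≈ 677.0 lb.
ΣF_y = 0: L_y + 677.011 − 1650 = 0 → L_y = 973.0 lb.
ΣF_x = 0: no horizontal applied forces, so L_x = 0.

L_x = 0, L_y = 973.0 lb, R_y = 677.0 lb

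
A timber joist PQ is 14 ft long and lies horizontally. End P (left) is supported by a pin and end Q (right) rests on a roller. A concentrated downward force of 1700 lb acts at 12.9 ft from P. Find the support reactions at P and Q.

Taking moments about P: Q_y·14 − 1700·12.9 = 0 → Q_y = 21930/14 = 1566.43 ≈ 1566 lb.
ΣF_y = 0: P_y + 1566.43 − 1700 = 0 → P_y = 133.6 lb.
ΣF_x = 0: no horizontal applied forces, so P_x = 0.

P_x = 0, P_y = 133.6 lb, Q_y = 1566 lb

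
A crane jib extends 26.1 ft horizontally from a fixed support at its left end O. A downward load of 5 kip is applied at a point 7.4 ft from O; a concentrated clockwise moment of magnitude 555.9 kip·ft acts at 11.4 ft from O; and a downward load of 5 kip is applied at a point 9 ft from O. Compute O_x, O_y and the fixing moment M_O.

O_x = 0, O_y = 10.00 kip, M_O = 637.9 kip·ft

ΣF_x = 0: O_x = 0.
ΣF_y = 0: O_y − 5 − 5 = 0 → O_y = 10.00 kip.
ΣM about O: M_O − 5·7.4 − 555.9 − 5·9 = 0 → M_O = 637.9 kip·ft.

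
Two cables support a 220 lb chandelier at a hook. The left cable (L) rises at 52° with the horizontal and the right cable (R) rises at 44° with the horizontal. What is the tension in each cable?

ΣF_x = 0: −T_L·cos52° + T_R·cos44° = 0 → T_R = 0.85587·T_L.
ΣF_y = 0: T_L·sin52° + T_R·sin44° = 220.
Substitute: T_L·(0.788011 + 0.85587·0.694658) = 220 → T_L = 159.126 ≈ 159.1 lb.
Then T_R = 0.85587 × 159.126 = 136.2 lb.

T_L = 159.1 lb, T_R = 136.2 lb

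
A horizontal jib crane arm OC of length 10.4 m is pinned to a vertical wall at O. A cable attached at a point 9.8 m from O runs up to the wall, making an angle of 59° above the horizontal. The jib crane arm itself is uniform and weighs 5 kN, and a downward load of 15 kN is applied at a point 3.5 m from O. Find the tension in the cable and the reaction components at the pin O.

ΣM about O: T·sin59°·9.8 − 5·5.2 − 15·3.5 = 0 → T = 78.5/(9.8·0.857167) = 9.34497 ≈ 9.345 kN.
ΣF_x = 0: O_x − T·cos59° = 0 → O_x = 9.34497 × 0.515038 = 4.813 kN.
ΣF_y = 0: O_y + T·sin59° − 5 − 15 = 0 → O_y = 20 − 9.34497 × 0.857167 = 11.99 kN.

T = 9.345 kN, O_x = 4.813 kN, O_y = 11.99 kN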